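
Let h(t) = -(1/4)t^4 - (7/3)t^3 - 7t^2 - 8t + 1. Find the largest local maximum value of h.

h'(t) = -t^3 - 7t^2 - 14t - 8. Setting h'(t) = 0 gives t ∈ {-4, -2, -1}.
h''(t) = -3t^2 - 14t - 14. h''(-4) = -6 < 0 ⇒ local maximum; h''(-2) = 2 > 0 ⇒ local minimum; h''(-1) = -3 < 0 ⇒ local maximum.
So the largest local maximum value is h(-4) = 19/3.

19/3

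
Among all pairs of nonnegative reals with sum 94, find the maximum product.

2209

With x + y = 94, the product is P(x) = x(94 − x).
P'(x) = 94 − 2x = 0 gives x = 47; P'' = −2 < 0, so this is the maximum.
P = 47·47 = 2209.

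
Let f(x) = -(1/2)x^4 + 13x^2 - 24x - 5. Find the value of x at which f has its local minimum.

1

Critical points: f'(x) = -2x^3 + 26x - 24 vanishes at x = -4, 1, 3.
f''(x) = -6x^2 + 26. f''(-4) = -70 < 0 ⇒ local maximum; f''(1) = 20 > 0 ⇒ local minimum; f''(3) = -28 < 0 ⇒ local maximum.
So the local minimum value is f(1) = -33/2.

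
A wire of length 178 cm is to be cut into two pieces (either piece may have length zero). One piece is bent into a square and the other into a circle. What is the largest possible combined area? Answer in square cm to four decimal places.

2521.3326

Let x be the length used for the square. Square side x/4; circle radius (178−x)/(2π).
A(x) = (x/4)² + π·((178−x)/(2π))² = x²/16 + (178−x)²/(4π) for 0 ≤ x ≤ 178. A'(x) = x/8 − (178−x)/(2π) = 0 gives x = 4·178/(π+4) ≈ 99.6976.
A'' > 0, so the interior critical point is a minimum; the maximum is at an endpoint. A(0) = 2521.3326 and A(178) = 1980.2500, so the largest area is 2521.3326.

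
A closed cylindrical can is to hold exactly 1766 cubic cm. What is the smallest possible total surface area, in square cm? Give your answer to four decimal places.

With radius r and height h, πr²h = 1766 so h = 1766/(πr²), and S(r) = 2πr² + 2πrh = 2πr² + 2·1766/r.
S'(r) = 4πr − 2·1766/r² = 0 ⇒ r³ = 1766/(2π), so r ≈ 6.5504 and h = 2r ≈ 13.1009.
S''(r) = 4π + 4·1766/r³ > 0, so this is the minimum; S ≈ 808.8010.

808.8010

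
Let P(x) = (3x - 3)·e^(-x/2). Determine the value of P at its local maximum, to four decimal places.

P'(x) = 3·e^(-x/2) + (3x - 3)·(-1/2)·e^(-x/2) = (-(3/2)x + 9/2)·e^(-x/2). Since e^(-x/2) > 0, the only critical point is x = 3.
P''(3) has the same sign as -3/2 < 0, so this is a local maximum.
P(3) = (6)·e^(-3/2) ≈ 1.3388.

1.3388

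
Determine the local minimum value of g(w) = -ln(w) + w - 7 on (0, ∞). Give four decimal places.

-6.0000

g'(w) = -1/w + 1 = 0 gives w = 1.
g''(w) = 1/w², which is positive for w > 0, so this is a local minimum.
g(1) = -1·ln(1) + 1 - 7 ≈ -6.0000.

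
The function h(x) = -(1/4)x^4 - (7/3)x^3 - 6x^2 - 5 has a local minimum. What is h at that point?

-65/4

h'(x) = -x^3 - 7x^2 - 12x = 0 at x = -4, -3, 0.
h''(x) = -3x^2 - 14x - 12. h''(-4) = -4 < 0 ⇒ local maximum; h''(-3) = 3 > 0 ⇒ local minimum; h''(0) = -12 < 0 ⇒ local maximum.
Thus h has its local minimum at x = -3, with value -65/4.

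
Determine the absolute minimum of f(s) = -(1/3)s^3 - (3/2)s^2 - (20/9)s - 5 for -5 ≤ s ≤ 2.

Differentiating, f'(s) = -s^2 - 3s - 20/9; which vanishes at s = -5/3 and s = -4/3.
Compare values at every candidate in [-5, 2]: f(-5) = 185/18, f(-5/3) = -635/162, f(-4/3) = -317/81, f(2) = -163/9.
Hence the absolute minimum is -163/9 at s = 2.

-163/9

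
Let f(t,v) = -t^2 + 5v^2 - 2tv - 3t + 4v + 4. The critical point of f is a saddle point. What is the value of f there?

∂f/∂t = -2t - 2v - 3 = 0 and ∂f/∂v = -2t + 10v + 4 = 0, so (t, v) = (-11/12, -7/12).
The Hessian has f_{tt} = -2, f_{vv} = 10, f_{tv} = -2, giving D = -24 < 0, so the point is a saddle point.
f(-11/12, -7/12) = 101/24.

101/24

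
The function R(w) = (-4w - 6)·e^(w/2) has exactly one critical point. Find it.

R'(w) = (-4)·e^(w/2) + (-4w - 6)·(1/2)·e^(w/2) = (-2w - 7)·e^(w/2). Since e^(w/2) > 0, the only critical point is w = -7/2.
R''(-7/2) has the same sign as -2 < 0, so this is a local maximum.
R(-7/2) = (8)·e^(-7/4) ≈ 1.3902.

-7/2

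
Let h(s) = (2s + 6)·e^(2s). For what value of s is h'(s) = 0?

h'(s) = 2·e^(2s) + (2s + 6)·2·e^(2s) = (4s + 14)·e^(2s). Since e^(2s) > 0, the only critical point is s = -7/2.
h''(-7/2) has the same sign as 4 > 0, so this is a local minimum.
h(-7/2) = (-1)·e^(-7) ≈ -0.0009.

-7/2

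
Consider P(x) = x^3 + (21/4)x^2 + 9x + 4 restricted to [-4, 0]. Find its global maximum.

P'(x) = 3x^2 + (21/2)x + 9, which vanishes at x = -2 and x = -3/2.
Evaluating at the critical points and endpoints: P(-4) = -12, P(-2) = -1, P(-3/2) = -17/16, P(0) = 4.
So the maximum is P(0) = 4.

4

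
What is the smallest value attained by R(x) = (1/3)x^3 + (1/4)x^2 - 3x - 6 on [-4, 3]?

The derivative is x^2 + (1/2)x - 3, which vanishes at x = -2 and x = 3/2.
Compare values at every candidate in [-4, 3]: R(-4) = -34/3,  R(-2) = -5/3,  R(3/2) = -141/16,  R(3) = -15/4.
The minimum over the interval is -34/3, attained at x = -4.

-34/3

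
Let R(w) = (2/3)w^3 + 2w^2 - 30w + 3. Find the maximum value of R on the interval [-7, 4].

359/3

The derivative is 2w^2 + 4w - 30, which vanishes at w = -5 and w = 3.
Compare values at every candidate in [-7, 4]: R(-7) = 247/3,  R(-5) = 359/3,  R(3) = -51,  R(4) = -127/3.
The maximum over the interval is 359/3, attained at w = -5.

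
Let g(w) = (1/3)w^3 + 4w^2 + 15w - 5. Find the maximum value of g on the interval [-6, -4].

-65/3

The derivative is w^2 + 8w + 15, whose only zero in [-6, -4] is w = -5.
Candidates: g(-6) = -23; g(-5) = -65/3; g(-4) = -67/3.
The maximum over the interval is -65/3, attained at w = -5.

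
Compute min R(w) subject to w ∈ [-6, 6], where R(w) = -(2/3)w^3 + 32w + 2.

-250/3

The derivative is -2w^2 + 32, which vanishes at w = -4 and w = 4.
Candidates: R(-6) = -46, R(-4) = -250/3, R(4) = 262/3, R(6) = 50.
So the minimum is R(-4) = -250/3.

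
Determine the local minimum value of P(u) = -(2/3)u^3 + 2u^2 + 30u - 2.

-56

P'(u) = -2u^2 + 4u + 30. Setting P'(u) = 0 gives u ∈ {-3, 5}.
Second-derivative test with P''(u) = -4u + 4: P''(-3) = 16 > 0 ⇒ local minimum; P''(5) = -16 < 0 ⇒ local maximum.
So the local minimum value is P(-3) = -56.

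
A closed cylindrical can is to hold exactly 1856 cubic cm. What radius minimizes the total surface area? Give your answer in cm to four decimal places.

6.6599

With radius r and height h, πr²h = 1856 so h = 1856/(πr²), and S(r) = 2πr² + 2πrh = 2πr² + 2·1856/r.
S'(r) = 4πr − 2·1856/r² = 0 ⇒ r³ = 1856/(2π), so r ≈ 6.6599 and h = 2r ≈ 13.3197.
S''(r) = 4π + 4·1856/r³ > 0, so this is the minimum; S ≈ 836.0518.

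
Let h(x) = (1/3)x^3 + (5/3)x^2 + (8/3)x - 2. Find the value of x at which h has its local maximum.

-2

h'(x) = x^2 + (10/3)x + 8/3. Setting h'(x) = 0 gives x ∈ {-2, -4/3}.
h''(x) = 2x + 10/3. h''(-2) = -2/3 < 0 ⇒ local maximum; h''(-4/3) = 2/3 > 0 ⇒ local minimum.
So the local maximum value is h(-2) = -10/3.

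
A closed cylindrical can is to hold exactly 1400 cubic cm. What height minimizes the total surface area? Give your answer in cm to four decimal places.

With radius r and height h, πr²h = 1400 so h = 1400/(πr²), and S(r) = 2πr² + 2πrh = 2πr² + 2·1400/r.
S'(r) = 4πr − 2·1400/r² = 0 ⇒ r³ = 1400/(2π), so r ≈ 6.0625 and h = 2r ≈ 12.1249.
S''(r) = 4π + 4·1400/r³ > 0, so this is the minimum; S ≈ 692.7873.

12.1249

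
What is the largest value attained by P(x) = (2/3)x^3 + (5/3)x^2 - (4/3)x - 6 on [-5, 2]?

10/3

Differentiating, P'(x) = 2x^2 + (10/3)x - 4/3; which vanishes at x = -2 and x = 1/3.
Evaluating at the critical points and endpoints: P(-5) = -41; P(-2) = -2; P(1/3) = -505/81; P(2) = 10/3.
The maximum over the interval is 10/3, attained at x = 2.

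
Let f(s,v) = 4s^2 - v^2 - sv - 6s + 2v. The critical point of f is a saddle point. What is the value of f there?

-32/17

∂f/∂s = 8s - v - 6 = 0 and ∂f/∂v = -s - 2v + 2 = 0, so (s, v) = (14/17, 10/17).
The Hessian has f_{ss} = 8, f_{vv} = -2, f_{sv} = -1, giving D = -17 < 0, so the point is a saddle point.
f(14/17, 10/17) = -32/17.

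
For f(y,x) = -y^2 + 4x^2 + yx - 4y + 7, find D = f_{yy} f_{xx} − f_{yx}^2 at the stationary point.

∂f/∂y = -2y + x - 4 = 0 and ∂f/∂x = y + 8x = 0, so (y, x) = (-32/17, 4/17).
The Hessian has f_{yy} = -2, f_{xx} = 8, f_{yx} = 1, giving D = -17 < 0, so the point is a saddle point.
D = (-2)·(8) − (1)^2 = -17.

-17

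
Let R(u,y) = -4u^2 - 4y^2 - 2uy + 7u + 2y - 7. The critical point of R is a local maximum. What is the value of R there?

-59/15

∂R/∂u = -8u - 2y + 7 = 0 and ∂R/∂y = -2u - 8y + 2 = 0, so (u, y) = (13/15, 1/30).
The Hessian has R_{uu} = -8, R_{yy} = -8, R_{uy} = -2, giving D = 60 > 0 with R_{uu} < 0, so the point is a local maximum.
R(13/15, 1/30) = -59/15.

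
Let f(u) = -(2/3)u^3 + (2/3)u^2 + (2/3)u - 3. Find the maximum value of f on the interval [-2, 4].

The derivative is -2u^2 + (4/3)u + 2/3, which vanishes at u = -1/3 and u = 1.
Evaluating at the critical points and endpoints: f(-2) = 11/3; f(-1/3) = -253/81; f(1) = -7/3; f(4) = -97/3.
Hence the absolute maximum is 11/3 at u = -2.

11/3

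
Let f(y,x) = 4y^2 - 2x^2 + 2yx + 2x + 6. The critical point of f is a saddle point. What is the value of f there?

58/9

∂f/∂y = 8y + 2x = 0 and ∂f/∂x = 2y - 4x + 2 = 0, so (y, x) = (-1/9, 4/9).
The Hessian has f_{yy} = 8, f_{xx} = -4, f_{yx} = 2, giving D = -36 < 0, so the point is a saddle point.
f(-1/9, 4/9) = 58/9.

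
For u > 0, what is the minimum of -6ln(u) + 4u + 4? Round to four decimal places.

7.5672

g'(u) = -6/u + 4 = 0 gives u = 3/2.
g''(u) = 6/u², which is positive for u > 0, so this is a local minimum.
g(3/2) = -6·ln(3/2) + 6 + 4 ≈ 7.5672.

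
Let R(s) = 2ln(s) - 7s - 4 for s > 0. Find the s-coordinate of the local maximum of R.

R'(s) = 2/s − 7 = 0 gives s = 2/7.
R''(s) = -2/s², which is negative for s > 0, so this is a local maximum.
R(2/7) = 2·ln(2/7) - 2 - 4 ≈ -8.5055.

2/7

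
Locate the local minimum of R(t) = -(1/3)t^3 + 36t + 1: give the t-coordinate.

-6

R'(t) = -t^2 + 36. Setting R'(t) = 0 gives t ∈ {-6, 6}.
Since R''(t) = -2t, we get R''(-6) = 12 > 0 ⇒ local minimum; R''(6) = -12 < 0 ⇒ local maximum.
The local minimum is R(-6) = -143.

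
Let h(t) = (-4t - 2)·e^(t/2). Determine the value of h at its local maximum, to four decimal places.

Differentiating with the product rule gives h'(t) = (-2t - 5)·e^(t/2). Since e^(t/2) > 0, the only critical point is t = -5/2.
h''(-5/2) has the same sign as -2 < 0, so this is a local maximum.
h(-5/2) = (8)·e^(-5/4) ≈ 2.2920.

2.2920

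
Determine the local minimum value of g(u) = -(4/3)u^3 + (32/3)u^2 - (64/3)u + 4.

g'(u) = -4u^2 + (64/3)u - 64/3 = 0 at u = 4/3, 4.
g''(u) = -8u + 64/3. g''(4/3) = 32/3 > 0 ⇒ local minimum; g''(4) = -32/3 < 0 ⇒ local maximum.
Thus g has its local minimum at u = 4/3, with value -700/81.

-700/81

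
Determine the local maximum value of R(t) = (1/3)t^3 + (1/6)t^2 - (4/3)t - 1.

23/81

R'(t) = t^2 + (1/3)t - 4/3. Setting R'(t) = 0 gives t ∈ {-4/3, 1}.
R''(t) = 2t + 1/3. R''(-4/3) = -7/3 < 0 ⇒ local maximum; R''(1) = 7/3 > 0 ⇒ local minimum.
So the local maximum value is R(-4/3) = 23/81.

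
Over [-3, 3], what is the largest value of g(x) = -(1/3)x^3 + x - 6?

g'(x) = -x^2 + 1, which vanishes at x = -1 and x = 1.
Candidates: g(-3) = 0; g(-1) = -20/3; g(1) = -16/3; g(3) = -12.
The maximum over the interval is 0, attained at x = -3.

0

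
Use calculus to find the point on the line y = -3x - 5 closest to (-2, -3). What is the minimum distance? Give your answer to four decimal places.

1.2649

Minimize D(x)^2 = (x + 2)^2 + (-3x - 2)^2.
d/dx[D^2] = 2(x + 2) + 2·(-3)·(-3x - 2) = 0 ⇒ x = -4/5.
Then y = -13/5 and the distance is √(8/5) ≈ 1.2649.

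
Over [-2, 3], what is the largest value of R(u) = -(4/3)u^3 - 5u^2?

R'(u) = -4u^2 - 10u, whose only zero in [-2, 3] is u = 0.
Evaluating at the critical points and endpoints: R(-2) = -28/3,  R(0) = 0,  R(3) = -81.
Hence the absolute maximum is 0 at u = 0.

0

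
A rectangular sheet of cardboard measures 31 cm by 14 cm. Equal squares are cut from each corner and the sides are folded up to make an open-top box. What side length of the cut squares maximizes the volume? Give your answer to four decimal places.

3.0186

With cut size x, the volume is V(x) = x(31 − 2x)(14 − 2x) for 0 < x < 7.
V'(x) = 12x^2 − 180x + 434. Setting V'(x) = 0 gives x ≈ 3.0186 (the root in (0, 7)).
V''(x) = 24x − 180 is negative there, so this is the maximum; V ≈ 600.0185.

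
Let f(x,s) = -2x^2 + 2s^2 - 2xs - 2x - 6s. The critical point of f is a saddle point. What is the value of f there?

∂f/∂x = -4x - 2s - 2 = 0 and ∂f/∂s = -2x + 4s - 6 = 0, so (x, s) = (-1, 1).
The Hessian has f_{xx} = -4, f_{ss} = 4, f_{xs} = -2, giving D = -20 < 0, so the point is a saddle point.
f(-1, 1) = -2.

-2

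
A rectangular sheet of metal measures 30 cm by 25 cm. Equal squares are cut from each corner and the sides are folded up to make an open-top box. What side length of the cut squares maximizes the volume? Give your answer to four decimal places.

With cut size x, the volume is V(x) = x(30 − 2x)(25 − 2x) for 0 < x < 12.5.
V'(x) = 12x^2 − 220x + 750. Setting V'(x) = 0 gives x ≈ 4.5269 (the root in (0, 12.5)).
V''(x) = 24x − 220 is negative there, so this is the maximum; V ≈ 1512.0403.

4.5269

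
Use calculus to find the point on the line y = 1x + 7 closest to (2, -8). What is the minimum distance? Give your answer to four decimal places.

Minimize D(x)^2 = (x - 2)^2 + (x + 15)^2.
d/dx[D^2] = 2(x - 2) + 2·1·(x + 15) = 0 ⇒ x = -13/2.
Then y = 1/2 and the distance is √(289/2) ≈ 12.0208.

12.0208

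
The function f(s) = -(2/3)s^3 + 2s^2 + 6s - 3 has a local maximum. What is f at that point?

15

f'(s) = -2s^2 + 4s + 6 = 0 at s = -1, 3.
Since f''(s) = -4s + 4, we get f''(-1) = 8 > 0 ⇒ local minimum; f''(3) = -8 < 0 ⇒ local maximum.
So the local maximum value is f(3) = 15.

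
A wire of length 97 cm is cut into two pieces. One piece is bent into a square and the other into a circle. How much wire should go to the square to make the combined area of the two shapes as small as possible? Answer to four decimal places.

54.3296

Let x be the length used for the square. Square side x/4; circle radius (97−x)/(2π).
A(x) = (x/4)² + π·((97−x)/(2π))² = x²/16 + (97−x)²/(4π) for 0 ≤ x ≤ 97. A'(x) = x/8 − (97−x)/(2π) = 0 gives x = 4·97/(π+4) ≈ 54.3296.
A'' = 1/8 + 1/(2π) > 0, so this gives the minimum combined area; x ≈ 54.3296 cm to the square.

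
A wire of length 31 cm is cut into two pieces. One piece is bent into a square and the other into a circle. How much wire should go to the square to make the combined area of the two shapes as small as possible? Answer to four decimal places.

17.3631

Let x be the length used for the square. Square side x/4; circle radius (31−x)/(2π).
A(x) = (x/4)² + π·((31−x)/(2π))² = x²/16 + (31−x)²/(4π) for 0 ≤ x ≤ 31. A'(x) = x/8 − (31−x)/(2π) = 0 gives x = 4·31/(π+4) ≈ 17.3631.
A'' = 1/8 + 1/(2π) > 0, so this gives the minimum combined area; x ≈ 17.3631 cm to the square.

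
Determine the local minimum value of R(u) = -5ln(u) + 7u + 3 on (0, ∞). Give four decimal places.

R'(u) = -5/u + 7 = 0 gives u = 5/7.
R''(u) = 5/u², which is positive for u > 0, so this is a local minimum.
R(5/7) = -5·ln(5/7) + 5 + 3 ≈ 9.6824.

9.6824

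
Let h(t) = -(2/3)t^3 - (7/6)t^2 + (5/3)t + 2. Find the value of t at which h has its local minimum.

h'(t) = -2t^2 - (7/3)t + 5/3. Setting h'(t) = 0 gives t ∈ {-5/3, 1/2}.
Since h''(t) = -4t - 7/3, we get h''(-5/3) = 13/3 > 0 ⇒ local minimum; h''(1/2) = -13/3 < 0 ⇒ local maximum.
Thus h has its local minimum at t = -5/3, with value -151/162.

-5/3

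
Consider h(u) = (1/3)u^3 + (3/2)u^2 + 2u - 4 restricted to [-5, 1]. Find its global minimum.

The derivative is u^2 + 3u + 2, which vanishes at u = -2 and u = -1.
Candidates: h(-5) = -109/6; h(-2) = -14/3; h(-1) = -29/6; h(1) = -1/6.
The minimum over the interval is -109/6, attained at u = -5.

-109/6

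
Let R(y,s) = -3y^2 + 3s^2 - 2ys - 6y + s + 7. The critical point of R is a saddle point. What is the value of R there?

373/40

∂R/∂y = -6y - 2s - 6 = 0 and ∂R/∂s = -2y + 6s + 1 = 0, so (y, s) = (-17/20, -9/20).
The Hessian has R_{yy} = -6, R_{ss} = 6, R_{ys} = -2, giving D = -40 < 0, so the point is a saddle point.
R(-17/20, -9/20) = 373/40.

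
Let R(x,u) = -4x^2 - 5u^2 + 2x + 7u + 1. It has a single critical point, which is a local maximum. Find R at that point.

∂R/∂x = -8x + 2 = 0 and ∂R/∂u = -10u + 7 = 0, so (x, u) = (1/4, 7/10).
The Hessian has R_{xx} = -8, R_{uu} = -10, R_{xu} = 0, giving D = 80 > 0 with R_{xx} < 0, so the point is a local maximum.
R(1/4, 7/10) = 37/10.

37/10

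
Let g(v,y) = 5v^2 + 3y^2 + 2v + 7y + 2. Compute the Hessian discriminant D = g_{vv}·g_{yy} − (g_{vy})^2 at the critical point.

∂g/∂v = 10v + 2 = 0 and ∂g/∂y = 6y + 7 = 0, so (v, y) = (-1/5, -7/6).
The Hessian has g_{vv} = 10, g_{yy} = 6, g_{vy} = 0, giving D = 60 > 0 with g_{vv} > 0, so the point is a local minimum.
D = (10)·(6) − (0)^2 = 60.

60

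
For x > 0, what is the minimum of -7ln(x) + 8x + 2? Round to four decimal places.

9.9347

R'(x) = -7/x + 8 = 0 gives x = 7/8.
R''(x) = 7/x², which is positive for x > 0, so this is a local minimum.
R(7/8) = -7·ln(7/8) + 7 + 2 ≈ 9.9347.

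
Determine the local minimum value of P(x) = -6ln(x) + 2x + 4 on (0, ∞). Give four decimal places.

3.4083

P'(x) = -6/x + 2 = 0 gives x = 3.
P''(x) = 6/x², which is positive for x > 0, so this is a local minimum.
P(3) = -6·ln(3) + 6 + 4 ≈ 3.4083.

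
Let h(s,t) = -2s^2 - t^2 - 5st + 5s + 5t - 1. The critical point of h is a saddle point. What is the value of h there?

∂h/∂s = -4s - 5t + 5 = 0 and ∂h/∂t = -5s - 2t + 5 = 0, so (s, t) = (15/17, 5/17).
The Hessian has h_{ss} = -4, h_{tt} = -2, h_{st} = -5, giving D = -17 < 0, so the point is a saddle point.
h(15/17, 5/17) = 33/17.

33/17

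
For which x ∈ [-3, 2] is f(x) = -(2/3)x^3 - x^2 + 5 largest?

Differentiating, f'(x) = -2x^2 - 2x; which vanishes at x = -1 and x = 0.
Candidates: f(-3) = 14; f(-1) = 14/3; f(0) = 5; f(2) = -13/3.
Hence the absolute maximum is 14 at x = -3.

-3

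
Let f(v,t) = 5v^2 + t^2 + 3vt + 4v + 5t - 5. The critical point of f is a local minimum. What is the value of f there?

∂f/∂v = 10v + 3t + 4 = 0 and ∂f/∂t = 3v + 2t + 5 = 0, so (v, t) = (7/11, -38/11).
The Hessian has f_{vv} = 10, f_{tt} = 2, f_{vt} = 3, giving D = 11 > 0 with f_{vv} > 0, so the point is a local minimum.
f(7/11, -38/11) = -136/11.

-136/11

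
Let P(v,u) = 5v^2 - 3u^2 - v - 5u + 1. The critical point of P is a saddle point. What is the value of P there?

∂P/∂v = 10v - 1 = 0 and ∂P/∂u = -6u - 5 = 0, so (v, u) = (1/10, -5/6).
The Hessian has P_{vv} = 10, P_{uu} = -6, P_{vu} = 0, giving D = -60 < 0, so the point is a saddle point.
P(1/10, -5/6) = 91/30.

91/30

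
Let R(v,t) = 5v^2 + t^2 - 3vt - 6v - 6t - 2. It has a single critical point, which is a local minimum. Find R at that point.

-346/11

∂R/∂v = 10v - 3t - 6 = 0 and ∂R/∂t = -3v + 2t - 6 = 0, so (v, t) = (30/11, 78/11).
The Hessian has R_{vv} = 10, R_{tt} = 2, R_{vt} = -3, giving D = 11 > 0 with R_{vv} > 0, so the point is a local minimum.
R(30/11, 78/11) = -346/11.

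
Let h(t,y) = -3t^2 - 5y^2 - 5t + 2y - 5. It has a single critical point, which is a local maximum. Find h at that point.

∂h/∂t = -6t - 5 = 0 and ∂h/∂y = -10y + 2 = 0, so (t, y) = (-5/6, 1/5).
The Hessian has h_{tt} = -6, h_{yy} = -10, h_{ty} = 0, giving D = 60 > 0 with h_{tt} < 0, so the point is a local maximum.
h(-5/6, 1/5) = -163/60.

-163/60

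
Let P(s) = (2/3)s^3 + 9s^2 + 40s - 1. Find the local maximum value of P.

-178/3

P'(s) = 2s^2 + 18s + 40. Setting P'(s) = 0 gives s ∈ {-5, -4}.
Second-derivative test with P''(s) = 4s + 18: P''(-5) = -2 < 0 ⇒ local maximum; P''(-4) = 2 > 0 ⇒ local minimum.
Thus P has its local maximum at s = -5, with value -178/3.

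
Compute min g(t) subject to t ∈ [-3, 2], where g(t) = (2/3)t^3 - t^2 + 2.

-25

The derivative is 2t^2 - 2t, which vanishes at t = 0 and t = 1.
Evaluating at the critical points and endpoints: g(-3) = -25; g(0) = 2; g(1) = 5/3; g(2) = 10/3.
So the minimum is g(-3) = -25.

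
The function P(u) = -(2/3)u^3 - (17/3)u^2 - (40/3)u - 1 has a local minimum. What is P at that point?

13/3

P'(u) = -2u^2 - (34/3)u - 40/3. Setting P'(u) = 0 gives u ∈ {-4, -5/3}.
Second-derivative test with P''(u) = -4u - 34/3: P''(-4) = 14/3 > 0 ⇒ local minimum; P''(-5/3) = -14/3 < 0 ⇒ local maximum.
The local minimum is P(-4) = 13/3.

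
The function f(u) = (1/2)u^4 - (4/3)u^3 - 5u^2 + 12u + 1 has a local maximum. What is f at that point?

f'(u) = 2u^3 - 4u^2 - 10u + 12. Setting f'(u) = 0 gives u ∈ {-2, 1, 3}.
f''(u) = 6u^2 - 8u - 10. f''(-2) = 30 > 0 ⇒ local minimum; f''(1) = -12 < 0 ⇒ local maximum; f''(3) = 20 > 0 ⇒ local minimum.
So the local maximum value is f(1) = 43/6.

43/6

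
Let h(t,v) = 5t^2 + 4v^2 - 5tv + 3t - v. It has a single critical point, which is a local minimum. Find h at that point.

-26/55

∂h/∂t = 10t - 5v + 3 = 0 and ∂h/∂v = -5t + 8v - 1 = 0, so (t, v) = (-19/55, -1/11).
The Hessian has h_{tt} = 10, h_{vv} = 8, h_{tv} = -5, giving D = 55 > 0 with h_{tt} > 0, so the point is a local minimum.
h(-19/55, -1/11) = -26/55.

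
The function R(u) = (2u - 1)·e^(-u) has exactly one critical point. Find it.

3/2

By the product rule, R'(u) = (-2u + 3)·e^(-u). Since e^(-u) > 0, the only critical point is u = 3/2.
R''(3/2) has the same sign as -2 < 0, so this is a local maximum.
R(3/2) = (2)·e^(-3/2) ≈ 0.4463.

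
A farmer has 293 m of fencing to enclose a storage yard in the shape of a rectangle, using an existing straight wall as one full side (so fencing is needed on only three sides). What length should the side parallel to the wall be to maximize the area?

293/2

Let the sides perpendicular to the wall have length x and the parallel side y, so 2x + y = 293 and the area is A = xy = x(293 − 2x).
A'(x) = 293 − 4x = 0 gives x = 293/4, and A''(x) = −4 < 0 confirms a maximum.
Then y = 293 − 2·293/4 = 293/2 and A = 85849/8.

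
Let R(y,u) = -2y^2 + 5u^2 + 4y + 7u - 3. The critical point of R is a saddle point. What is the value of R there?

-69/20

∂R/∂y = -4y + 4 = 0 and ∂R/∂u = 10u + 7 = 0, so (y, u) = (1, -7/10).
The Hessian has R_{yy} = -4, R_{uu} = 10, R_{yu} = 0, giving D = -40 < 0, so the point is a saddle point.
R(1, -7/10) = -69/20.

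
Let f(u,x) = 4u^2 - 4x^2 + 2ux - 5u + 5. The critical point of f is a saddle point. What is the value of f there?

60/17

∂f/∂u = 8u + 2x - 5 = 0 and ∂f/∂x = 2u - 8x = 0, so (u, x) = (10/17, 5/34).
The Hessian has f_{uu} = 8, f_{xx} = -8, f_{ux} = 2, giving D = -68 < 0, so the point is a saddle point.
f(10/17, 5/34) = 60/17.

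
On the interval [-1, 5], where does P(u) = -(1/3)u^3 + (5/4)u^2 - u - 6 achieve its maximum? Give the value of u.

The derivative is -u^2 + (5/2)u - 1, which vanishes at u = 1/2 and u = 2.
Evaluating at the critical points and endpoints: P(-1) = -41/12,  P(1/2) = -299/48,  P(2) = -17/3,  P(5) = -257/12.
The maximum over the interval is -41/12, attained at u = -1.

-1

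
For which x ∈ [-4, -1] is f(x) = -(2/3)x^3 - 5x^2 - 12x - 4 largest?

Differentiating, f'(x) = -2x^2 - 10x - 12; which vanishes at x = -3 and x = -2.
Evaluating at the critical points and endpoints: f(-4) = 20/3, f(-3) = 5, f(-2) = 16/3, f(-1) = 11/3.
So the maximum is f(-4) = 20/3.

-4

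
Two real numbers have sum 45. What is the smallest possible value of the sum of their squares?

With a + b = 45, a^2 + b^2 = a^2 + (45 − a)^2.
The derivative 2a − 2(45 − a) = 4a − 90 vanishes at a = 45/2; second derivative 4 > 0, a minimum.
The minimum is 2·(45/2)^2 = 2025/2.

2025/2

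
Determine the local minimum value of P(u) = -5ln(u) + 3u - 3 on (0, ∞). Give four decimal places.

-0.5541

P'(u) = -5/u + 3 = 0 gives u = 5/3.
P''(u) = 5/u², which is positive for u > 0, so this is a local minimum.
P(5/3) = -5·ln(5/3) + 5 - 3 ≈ -0.5541.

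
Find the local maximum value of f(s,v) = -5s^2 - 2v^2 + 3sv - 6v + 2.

∂f/∂s = -10s + 3v = 0 and ∂f/∂v = 3s - 4v - 6 = 0, so (s, v) = (-18/31, -60/31).
The Hessian has f_{ss} = -10, f_{vv} = -4, f_{sv} = 3, giving D = 31 > 0 with f_{ss} < 0, so the point is a local maximum.
f(-18/31, -60/31) = 242/31.

242/31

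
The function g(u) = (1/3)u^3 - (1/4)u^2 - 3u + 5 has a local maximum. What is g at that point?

g'(u) = u^2 - (1/2)u - 3 = 0 at u = -3/2, 2.
g''(u) = 2u - 1/2. g''(-3/2) = -7/2 < 0 ⇒ local maximum; g''(2) = 7/2 > 0 ⇒ local minimum.
Thus g has its local maximum at u = -3/2, with value 125/16.

125/16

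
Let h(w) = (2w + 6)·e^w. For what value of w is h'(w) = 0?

-4

h'(w) = 2·e^w + (2w + 6)·1·e^w = (2w + 8)·e^w. Since e^w > 0, the only critical point is w = -4.
h''(-4) has the same sign as 2 > 0, so this is a local minimum.
h(-4) = (-2)·e^(-4) ≈ -0.0366.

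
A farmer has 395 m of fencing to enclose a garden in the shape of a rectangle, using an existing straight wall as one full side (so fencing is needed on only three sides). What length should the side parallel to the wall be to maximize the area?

Let the sides perpendicular to the wall have length x and the parallel side y, so 2x + y = 395 and the area is A = xy = x(395 − 2x).
A'(x) = 395 − 4x = 0 gives x = 395/4, and A''(x) = −4 < 0 confirms a maximum.
Then y = 395 − 2·395/4 = 395/2 and A = 156025/8.

395/2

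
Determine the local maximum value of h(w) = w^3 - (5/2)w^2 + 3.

Critical points: h'(w) = 3w^2 - 5w vanishes at w = 0, 5/3.
Since h''(w) = 6w - 5, we get h''(0) = -5 < 0 ⇒ local maximum; h''(5/3) = 5 > 0 ⇒ local minimum.
So the local maximum value is h(0) = 3.

3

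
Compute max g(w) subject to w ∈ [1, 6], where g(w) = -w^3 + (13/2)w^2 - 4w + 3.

27

Differentiating, g'(w) = -3w^2 + 13w - 4; whose only zero in [1, 6] is w = 4.
Evaluating at the critical points and endpoints: g(1) = 9/2,  g(4) = 27,  g(6) = -3.
Hence the absolute maximum is 27 at w = 4.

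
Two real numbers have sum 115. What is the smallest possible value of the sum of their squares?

With a + b = 115, a^2 + b^2 = a^2 + (115 − a)^2.
The derivative 2a − 2(115 − a) = 4a − 230 vanishes at a = 115/2; second derivative 4 > 0, a minimum.
The minimum is 2·(115/2)^2 = 13225/2.

13225/2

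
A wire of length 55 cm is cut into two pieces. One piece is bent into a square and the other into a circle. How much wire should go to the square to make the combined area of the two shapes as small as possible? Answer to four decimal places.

Let x be the length used for the square. Square side x/4; circle radius (55−x)/(2π).
A(x) = (x/4)² + π·((55−x)/(2π))² = x²/16 + (55−x)²/(4π) for 0 ≤ x ≤ 55. A'(x) = x/8 − (55−x)/(2π) = 0 gives x = 4·55/(π+4) ≈ 30.8055.
A'' = 1/8 + 1/(2π) > 0, so this gives the minimum combined area; x ≈ 30.8055 cm to the square.

30.8055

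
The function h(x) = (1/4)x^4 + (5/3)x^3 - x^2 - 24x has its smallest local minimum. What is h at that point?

h'(x) = x^3 + 5x^2 - 2x - 24 = 0 at x = -4, -3, 2.
Since h''(x) = 3x^2 + 10x - 2, we get h''(-4) = 6 > 0 ⇒ local minimum; h''(-3) = -5 < 0 ⇒ local maximum; h''(2) = 30 > 0 ⇒ local minimum.
So the smallest local minimum value is h(2) = -104/3.

-104/3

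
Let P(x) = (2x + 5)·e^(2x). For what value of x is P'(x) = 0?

P'(x) = 2·e^(2x) + (2x + 5)·2·e^(2x) = (4x + 12)·e^(2x). Since e^(2x) > 0, the only critical point is x = -3.
P''(-3) has the same sign as 4 > 0, so this is a local minimum.
P(-3) = (-1)·e^(-6) ≈ -0.0025.

-3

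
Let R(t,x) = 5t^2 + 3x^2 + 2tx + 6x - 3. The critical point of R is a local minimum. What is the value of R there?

-87/14

∂R/∂t = 10t + 2x = 0 and ∂R/∂x = 2t + 6x + 6 = 0, so (t, x) = (3/14, -15/14).
The Hessian has R_{tt} = 10, R_{xx} = 6, R_{tx} = 2, giving D = 56 > 0 with R_{tt} > 0, so the point is a local minimum.
R(3/14, -15/14) = -87/14.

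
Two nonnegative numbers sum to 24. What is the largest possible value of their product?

With x + y = 24, the product is P(x) = x(24 − x).
P'(x) = 24 − 2x = 0 gives x = 12; P'' = −2 < 0, so this is the maximum.
P = 12·12 = 144.

144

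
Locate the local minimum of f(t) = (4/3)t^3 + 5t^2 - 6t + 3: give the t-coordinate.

Critical points: f'(t) = 4t^2 + 10t - 6 vanishes at t = -3, 1/2.
Second-derivative test with f''(t) = 8t + 10: f''(-3) = -14 < 0 ⇒ local maximum; f''(1/2) = 14 > 0 ⇒ local minimum.
Thus f has its local minimum at t = 1/2, with value 17/12.

1/2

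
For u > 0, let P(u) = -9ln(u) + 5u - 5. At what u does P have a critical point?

9/5

P'(u) = -9/u + 5 = 0 gives u = 9/5.
P''(u) = 9/u², which is positive for u > 0, so this is a local minimum.
P(9/5) = -9·ln(9/5) + 9 - 5 ≈ -1.2901.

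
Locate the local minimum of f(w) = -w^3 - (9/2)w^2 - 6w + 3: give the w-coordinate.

-2

f'(w) = -3w^2 - 9w - 6 = 0 at w = -2, -1.
Since f''(w) = -6w - 9, we get f''(-2) = 3 > 0 ⇒ local minimum; f''(-1) = -3 < 0 ⇒ local maximum.
The local minimum is f(-2) = 5.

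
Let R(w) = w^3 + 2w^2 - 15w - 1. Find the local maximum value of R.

35

R'(w) = 3w^2 + 4w - 15 = 0 at w = -3, 5/3.
Since R''(w) = 6w + 4, we get R''(-3) = -14 < 0 ⇒ local maximum; R''(5/3) = 14 > 0 ⇒ local minimum.
The local maximum is R(-3) = 35.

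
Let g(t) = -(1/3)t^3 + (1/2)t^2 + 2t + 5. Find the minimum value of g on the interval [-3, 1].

23/6

The derivative is -t^2 + t + 2, whose only zero in [-3, 1] is t = -1.
Compare values at every candidate in [-3, 1]: g(-3) = 25/2; g(-1) = 23/6; g(1) = 43/6.
The minimum over the interval is 23/6, attained at t = -1.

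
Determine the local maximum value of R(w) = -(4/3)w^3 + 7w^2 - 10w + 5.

35/12

R'(w) = -4w^2 + 14w - 10 = 0 at w = 1, 5/2.
Since R''(w) = -8w + 14, we get R''(1) = 6 > 0 ⇒ local minimum; R''(5/2) = -6 < 0 ⇒ local maximum.
The local maximum is R(5/2) = 35/12.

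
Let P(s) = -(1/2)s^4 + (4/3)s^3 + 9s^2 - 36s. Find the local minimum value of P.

-100/3

P'(s) = -2s^3 + 4s^2 + 18s - 36 = 0 at s = -3, 2, 3.
Since P''(s) = -6s^2 + 8s + 18, we get P''(-3) = -60 < 0 ⇒ local maximum; P''(2) = 10 > 0 ⇒ local minimum; P''(3) = -12 < 0 ⇒ local maximum.
The local minimum is P(2) = -100/3.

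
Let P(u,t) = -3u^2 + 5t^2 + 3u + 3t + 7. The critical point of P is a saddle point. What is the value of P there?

73/10

∂P/∂u = -6u + 3 = 0 and ∂P/∂t = 10t + 3 = 0, so (u, t) = (1/2, -3/10).
The Hessian has P_{uu} = -6, P_{tt} = 10, P_{ut} = 0, giving D = -60 < 0, so the point is a saddle point.
P(1/2, -3/10) = 73/10.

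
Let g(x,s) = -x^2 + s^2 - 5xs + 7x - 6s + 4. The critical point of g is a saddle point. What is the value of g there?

-81/29

∂g/∂x = -2x - 5s + 7 = 0 and ∂g/∂s = -5x + 2s - 6 = 0, so (x, s) = (-16/29, 47/29).
The Hessian has g_{xx} = -2, g_{ss} = 2, g_{xs} = -5, giving D = -29 < 0, so the point is a saddle point.
g(-16/29, 47/29) = -81/29.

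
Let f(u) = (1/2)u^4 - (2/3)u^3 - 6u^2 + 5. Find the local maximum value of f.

5

f'(u) = 2u^3 - 2u^2 - 12u. Setting f'(u) = 0 gives u ∈ {-2, 0, 3}.
f''(u) = 6u^2 - 4u - 12. f''(-2) = 20 > 0 ⇒ local minimum; f''(0) = -12 < 0 ⇒ local maximum; f''(3) = 30 > 0 ⇒ local minimum.
So the local maximum value is f(0) = 5.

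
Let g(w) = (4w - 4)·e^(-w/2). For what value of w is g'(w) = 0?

By the product rule, g'(w) = (-2w + 6)·e^(-w/2). Since e^(-w/2) > 0, the only critical point is w = 3.
g''(3) has the same sign as -2 < 0, so this is a local maximum.
g(3) = (8)·e^(-3/2) ≈ 1.7850.

3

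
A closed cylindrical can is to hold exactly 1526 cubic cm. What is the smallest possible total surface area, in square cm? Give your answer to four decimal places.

733.7547

With radius r and height h, πr²h = 1526 so h = 1526/(πr²), and S(r) = 2πr² + 2πrh = 2πr² + 2·1526/r.
S'(r) = 4πr − 2·1526/r² = 0 ⇒ r³ = 1526/(2π), so r ≈ 6.2391 and h = 2r ≈ 12.4783.
S''(r) = 4π + 4·1526/r³ > 0, so this is the minimum; S ≈ 733.7547.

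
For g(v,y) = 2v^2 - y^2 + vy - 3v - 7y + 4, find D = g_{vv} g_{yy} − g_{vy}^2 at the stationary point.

-9

∂g/∂v = 4v + y - 3 = 0 and ∂g/∂y = v - 2y - 7 = 0, so (v, y) = (13/9, -25/9).
The Hessian has g_{vv} = 4, g_{yy} = -2, g_{vy} = 1, giving D = -9 < 0, so the point is a saddle point.
D = (4)·(-2) − (1)^2 = -9.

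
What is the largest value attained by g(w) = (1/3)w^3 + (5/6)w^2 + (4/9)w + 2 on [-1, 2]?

Differentiating, g'(w) = w^2 + (5/3)w + 4/9; whose only zero in [-1, 2] is w = -1/3.
Candidates: g(-1) = 37/18, g(-1/3) = 313/162, g(2) = 80/9.
The maximum over the interval is 80/9, attained at w = 2.

80/9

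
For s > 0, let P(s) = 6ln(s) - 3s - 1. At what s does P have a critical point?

P'(s) = 6/s − 3 = 0 gives s = 2.
P''(s) = -6/s², which is negative for s > 0, so this is a local maximum.
P(2) = 6·ln(2) - 6 - 1 ≈ -2.8411.

2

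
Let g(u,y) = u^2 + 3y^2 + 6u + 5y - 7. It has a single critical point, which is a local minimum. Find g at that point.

∂g/∂u = 2u + 6 = 0 and ∂g/∂y = 6y + 5 = 0, so (u, y) = (-3, -5/6).
The Hessian has g_{uu} = 2, g_{yy} = 6, g_{uy} = 0, giving D = 12 > 0 with g_{uu} > 0, so the point is a local minimum.
g(-3, -5/6) = -217/12.

-217/12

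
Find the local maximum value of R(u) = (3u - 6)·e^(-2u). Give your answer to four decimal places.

R'(u) = 3·e^(-2u) + (3u - 6)·(-2)·e^(-2u) = (-6u + 15)·e^(-2u). Since e^(-2u) > 0, the only critical point is u = 5/2.
R''(5/2) has the same sign as -6 < 0, so this is a local maximum.
R(5/2) = (3/2)·e^(-5) ≈ 0.0101.

0.0101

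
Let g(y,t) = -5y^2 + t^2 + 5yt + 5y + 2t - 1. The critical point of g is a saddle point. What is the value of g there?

-2

∂g/∂y = -10y + 5t + 5 = 0 and ∂g/∂t = 5y + 2t + 2 = 0, so (y, t) = (0, -1).
The Hessian has g_{yy} = -10, g_{tt} = 2, g_{yt} = 5, giving D = -45 < 0, so the point is a saddle point.
g(0, -1) = -2.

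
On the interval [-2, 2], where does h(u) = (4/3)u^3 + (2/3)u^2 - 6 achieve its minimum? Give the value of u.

Differentiating, h'(u) = 4u^2 + (4/3)u; which vanishes at u = -1/3 and u = 0.
Compare values at every candidate in [-2, 2]: h(-2) = -14,  h(-1/3) = -484/81,  h(0) = -6,  h(2) = 22/3.
The minimum over the interval is -14, attained at u = -2.

-2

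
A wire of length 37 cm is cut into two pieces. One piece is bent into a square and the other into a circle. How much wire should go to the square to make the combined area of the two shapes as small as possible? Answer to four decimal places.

Let x be the length used for the square. Square side x/4; circle radius (37−x)/(2π).
A(x) = (x/4)² + π·((37−x)/(2π))² = x²/16 + (37−x)²/(4π) for 0 ≤ x ≤ 37. A'(x) = x/8 − (37−x)/(2π) = 0 gives x = 4·37/(π+4) ≈ 20.7237.
A'' = 1/8 + 1/(2π) > 0, so this gives the minimum combined area; x ≈ 20.7237 cm to the square.

20.7237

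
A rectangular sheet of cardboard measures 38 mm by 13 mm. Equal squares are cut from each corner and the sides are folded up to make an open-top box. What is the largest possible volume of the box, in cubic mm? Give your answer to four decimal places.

With cut size x, the volume is V(x) = x(38 − 2x)(13 − 2x) for 0 < x < 6.5.
V'(x) = 12x^2 − 204x + 494. Setting V'(x) = 0 gives x ≈ 2.9248 (the root in (0, 6.5)).
V''(x) = 24x − 204 is negative there, so this is the maximum; V ≈ 672.3771.

672.3771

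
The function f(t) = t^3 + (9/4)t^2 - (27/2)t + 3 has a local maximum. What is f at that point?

147/4

f'(t) = 3t^2 + (9/2)t - 27/2. Setting f'(t) = 0 gives t ∈ {-3, 3/2}.
Second-derivative test with f''(t) = 6t + 9/2: f''(-3) = -27/2 < 0 ⇒ local maximum; f''(3/2) = 27/2 > 0 ⇒ local minimum.
Thus f has its local maximum at t = -3, with value 147/4.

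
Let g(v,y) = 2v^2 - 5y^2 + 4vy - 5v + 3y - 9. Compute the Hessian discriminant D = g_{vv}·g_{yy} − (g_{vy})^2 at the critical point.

∂g/∂v = 4v + 4y - 5 = 0 and ∂g/∂y = 4v - 10y + 3 = 0, so (v, y) = (19/28, 4/7).
The Hessian has g_{vv} = 4, g_{yy} = -10, g_{vy} = 4, giving D = -56 < 0, so the point is a saddle point.
D = (4)·(-10) − (4)^2 = -56.

-56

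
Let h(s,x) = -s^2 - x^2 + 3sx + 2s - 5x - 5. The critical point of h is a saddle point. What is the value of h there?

-24/5

∂h/∂s = -2s + 3x + 2 = 0 and ∂h/∂x = 3s - 2x - 5 = 0, so (s, x) = (11/5, 4/5).
The Hessian has h_{ss} = -2, h_{xx} = -2, h_{sx} = 3, giving D = -5 < 0, so the point is a saddle point.
h(11/5, 4/5) = -24/5.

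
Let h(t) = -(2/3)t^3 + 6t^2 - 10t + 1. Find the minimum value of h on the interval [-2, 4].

-11/3

Differentiating, h'(t) = -2t^2 + 12t - 10; whose only zero in [-2, 4] is t = 1.
Compare values at every candidate in [-2, 4]: h(-2) = 151/3; h(1) = -11/3; h(4) = 43/3.
The minimum over the interval is -11/3, attained at t = 1.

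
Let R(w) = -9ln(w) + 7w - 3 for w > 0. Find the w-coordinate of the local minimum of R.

9/7

R'(w) = -9/w + 7 = 0 gives w = 9/7.
R''(w) = 9/w², which is positive for w > 0, so this is a local minimum.
R(9/7) = -9·ln(9/7) + 9 - 3 ≈ 3.7382.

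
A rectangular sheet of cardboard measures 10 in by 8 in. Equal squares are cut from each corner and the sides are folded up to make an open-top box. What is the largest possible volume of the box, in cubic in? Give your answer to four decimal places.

52.5138

With cut size x, the volume is V(x) = x(10 − 2x)(8 − 2x) for 0 < x < 4.
V'(x) = 12x^2 − 72x + 80. Setting V'(x) = 0 gives x ≈ 1.4725 (the root in (0, 4)).
V''(x) = 24x − 72 is negative there, so this is the maximum; V ≈ 52.5138.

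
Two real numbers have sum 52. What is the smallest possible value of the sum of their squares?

With a + b = 52, a^2 + b^2 = a^2 + (52 − a)^2.
The derivative 2a − 2(52 − a) = 4a − 104 vanishes at a = 26; second derivative 4 > 0, a minimum.
The minimum is 2·(26)^2 = 1352.

1352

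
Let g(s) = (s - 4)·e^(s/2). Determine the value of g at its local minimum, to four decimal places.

-5.4366

By the product rule, g'(s) = ((1/2)s - 1)·e^(s/2). Since e^(s/2) > 0, the only critical point is s = 2.
g''(2) has the same sign as 1/2 > 0, so this is a local minimum.
g(2) = (-2)·e^(1) ≈ -5.4366.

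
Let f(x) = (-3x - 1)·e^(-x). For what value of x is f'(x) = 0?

2/3

Differentiating with the product rule gives f'(x) = (3x - 2)·e^(-x). Since e^(-x) > 0, the only critical point is x = 2/3.
f''(2/3) has the same sign as 3 > 0, so this is a local minimum.
f(2/3) = (-3)·e^(-2/3) ≈ -1.5403.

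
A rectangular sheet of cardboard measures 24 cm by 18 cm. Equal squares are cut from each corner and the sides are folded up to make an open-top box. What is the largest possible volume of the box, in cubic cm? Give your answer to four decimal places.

With cut size x, the volume is V(x) = x(24 − 2x)(18 − 2x) for 0 < x < 9.
V'(x) = 12x^2 − 168x + 432. Setting V'(x) = 0 gives x ≈ 3.3944 (the root in (0, 9)).
V''(x) = 24x − 168 is negative there, so this is the maximum; V ≈ 654.9773.

654.9773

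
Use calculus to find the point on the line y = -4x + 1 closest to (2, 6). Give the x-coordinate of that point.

Minimize D(x)^2 = (x - 2)^2 + (-4x - 5)^2.
d/dx[D^2] = 2(x - 2) + 2·(-4)·(-4x - 5) = 0 ⇒ x = -18/17.
Then y = 89/17 and the distance is √(169/17) ≈ 3.1530.

-18/17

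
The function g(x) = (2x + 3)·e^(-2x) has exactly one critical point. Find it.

g'(x) = 2·e^(-2x) + (2x + 3)·(-2)·e^(-2x) = (-4x - 4)·e^(-2x). Since e^(-2x) > 0, the only critical point is x = -1.
g''(-1) has the same sign as -4 < 0, so this is a local maximum.
g(-1) = (1)·e^(2) ≈ 7.3891.

-1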